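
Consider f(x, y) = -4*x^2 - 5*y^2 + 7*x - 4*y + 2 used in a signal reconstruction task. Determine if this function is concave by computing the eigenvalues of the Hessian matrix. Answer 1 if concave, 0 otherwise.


The Hessian of f(x,y) = -4*x^2 - 5*y^2 + 7*x - 4*y + 2 is:
H = [[-8, 0], [0, -10]]
Trace = -8 - 10 = -18
Determinant = -8*-10 - (0)^2 = 80
Discriminant = (-18)^2 - 4*80 = 4.0
Eigenvalues: lambda_1 = -10.0, lambda_2 = -8.0
The function is concave.

1


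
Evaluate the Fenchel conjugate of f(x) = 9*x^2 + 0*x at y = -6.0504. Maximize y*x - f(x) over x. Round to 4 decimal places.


f*(y) = sup_x {y*x - a*x^2 - b*x} = sup_x {(y-b)*x - a*x^2}
FOC: (y - b) - 2a*x = 0 => x* = (y - b)/(2a)
x* = (-6.0504 - 0)/(2*9) = -0.3361
f*(-6.0504) = (y-b)^2/(4a) = (-6.0504 - 0)^2/(4*9)
= 36.6073/36 = 1.0169


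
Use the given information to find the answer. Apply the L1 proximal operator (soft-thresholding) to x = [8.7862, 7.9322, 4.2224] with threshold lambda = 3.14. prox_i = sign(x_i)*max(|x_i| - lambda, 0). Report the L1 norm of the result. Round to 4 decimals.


Soft-thresholding with lambda = 3.14:
prox(8.7862) = sign(8.7862)*max(|8.7862| - 3.14, 0) = 5.6462
prox(7.9322) = sign(7.9322)*max(|7.9322| - 3.14, 0) = 4.7922
prox(4.2224) = sign(4.2224)*max(|4.2224| - 3.14, 0) = 1.0824
prox(x) = [5.6462, 4.7922, 1.0824]
||prox(x)||_1 = 5.6462 + 4.7922 + 1.0824 = 11.5208


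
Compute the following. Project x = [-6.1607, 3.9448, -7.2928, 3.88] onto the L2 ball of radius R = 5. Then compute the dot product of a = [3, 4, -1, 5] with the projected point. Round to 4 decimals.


Step 1: Compute ||x|| (intermediates to 6 decimals).
||x|| = sqrt((-6.1607)^2 + 3.9448^2 + (-7.2928)^2 + 3.88^2) = 11.034265
Step 2: Project.
Since ||x|| > R, scale = R/||x|| = 5/11.034265 = 0.453134, proj(x) = scale * x
proj(x) = [-2.791623, 1.787523, -3.304616, 1.75816]
Step 3: Dot product.
a^T * proj(x) = 3*(-2.791623) + 4*1.787523 - 1*(-3.304616) + 5*1.75816 = 10.8706


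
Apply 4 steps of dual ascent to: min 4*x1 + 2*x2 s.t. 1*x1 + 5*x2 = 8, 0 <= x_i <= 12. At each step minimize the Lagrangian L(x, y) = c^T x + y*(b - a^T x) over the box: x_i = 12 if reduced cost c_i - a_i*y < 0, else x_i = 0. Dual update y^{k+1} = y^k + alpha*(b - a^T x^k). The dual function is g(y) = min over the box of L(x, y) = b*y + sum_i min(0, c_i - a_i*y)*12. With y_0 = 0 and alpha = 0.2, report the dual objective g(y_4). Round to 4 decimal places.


Dual ascent for LP: min 4*x1 + 2*x2, 1*x1 + 5*x2 = 8, 0 <= x_i <= 12
Step 1: y^k = 0.0, reduced costs: (4.0, 2.0)
  x^k = (0.0, 0.0), subgradient = b - a^T x = 8.0
  y^{k+1} = 0.0 + 0.2*8.0 = 1.6
Step 2: y^k = 1.6, reduced costs: (2.4, -6.0)
  x^k = (0.0, 12.0), subgradient = b - a^T x = -52.0
  y^{k+1} = 1.6 + 0.2*-52.0 = -8.8
Step 3: y^k = -8.8, reduced costs: (12.8, 46.0)
  x^k = (0.0, 0.0), subgradient = b - a^T x = 8.0
  y^{k+1} = -8.8 + 0.2*8.0 = -7.2
Step 4: y^k = -7.2, reduced costs: (11.2, 38.0)
  x^k = (0.0, 0.0), subgradient = b - a^T x = 8.0
  y^{k+1} = -7.2 + 0.2*8.0 = -5.6
Dual objective at y_4 = -5.6: reduced costs (9.6, 30.0), box minimizer x = (0.0, 0.0)
g(y_4) = b*y + (c1 - a1*y)*x1 + (c2 - a2*y)*x2 = 8*(-5.6) + 9.6*0.0 + 30.0*0.0 = -44.8 + 0.0 + 0.0 = -44.8


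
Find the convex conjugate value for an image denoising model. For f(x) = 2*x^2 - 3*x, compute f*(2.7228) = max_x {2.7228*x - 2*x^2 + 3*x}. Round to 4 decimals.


f*(y) = sup_x {y*x - a*x^2 - b*x} = sup_x {(y-b)*x - a*x^2}
FOC: (y - b) - 2a*x = 0 => x* = (y - b)/(2a)
x* = (2.7228 + 3)/(2*2) = 1.4307
f*(2.7228) = (y-b)^2/(4a) = (2.7228 + 3)^2/(4*2)
= 32.7504/8 = 4.0938


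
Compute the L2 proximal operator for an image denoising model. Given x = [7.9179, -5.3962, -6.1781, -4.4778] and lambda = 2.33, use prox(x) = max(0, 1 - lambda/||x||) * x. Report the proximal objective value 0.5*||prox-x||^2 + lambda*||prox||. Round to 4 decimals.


Step 1: Compute ||x||.
||x|| = 12.2487
Step 2: Compute scaling factor.
scale = max(0, 1 - 2.33/12.2487) = 0.8098
Step 3: prox(x) = [6.4117, -4.3697, -5.0029, -3.626]
||prox(x)|| = 9.9187
Step 4: Proximal objective.
0.5*||prox-x||^2 = 2.7145
lambda*||prox|| = 23.1106
Total = 25.8251


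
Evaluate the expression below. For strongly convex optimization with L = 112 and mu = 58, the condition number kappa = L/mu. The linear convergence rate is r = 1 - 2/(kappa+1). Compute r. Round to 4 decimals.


Step 1: Compute the condition number.
kappa = L/mu = 112/58 = 1.931
Step 2: Compute the convergence rate.
r = 1 - 2/(kappa + 1) = 1 - 2*mu/(L + mu) = (L - mu)/(L + mu) = 54/170 = 0.3176


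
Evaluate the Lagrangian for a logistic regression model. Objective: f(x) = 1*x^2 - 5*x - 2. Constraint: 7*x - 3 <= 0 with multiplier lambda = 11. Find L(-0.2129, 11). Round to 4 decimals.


Step 1: Evaluate f(x).
f(-0.2129) = 1*(-0.2129)^2 - 5*(-0.2129) - 2 = -0.8902
Step 2: Evaluate g(x).
g(-0.2129) = 7*-0.2129 - 3 = -4.4903
Step 3: Compute Lagrangian.
L = -0.8902 + 11*-4.4903 = -50.2835


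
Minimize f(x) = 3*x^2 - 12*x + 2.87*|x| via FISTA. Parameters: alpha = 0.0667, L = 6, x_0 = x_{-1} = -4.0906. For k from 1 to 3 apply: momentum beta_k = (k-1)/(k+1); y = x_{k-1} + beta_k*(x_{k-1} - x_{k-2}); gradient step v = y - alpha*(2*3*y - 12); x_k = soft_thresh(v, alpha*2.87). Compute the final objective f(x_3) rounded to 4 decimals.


FISTA on f(x) = 3*x^2 - 12*x + 2.87*|x|
L = 6, alpha = 0.0667
Iteration 1: beta = 0.0, y = -4.0906 + 0.0*(-4.0906 + 4.0906) = -4.0906
  grad(y) = -36.5436, v = y - alpha*grad = -1.6531
  prox(v) = soft_thresh(-1.6531, 0.1914) = -1.4617
Iteration 2: beta = 0.3333, y = -1.4617 + 0.3333*(-1.4617 + 4.0906) = -0.5854
  grad(y) = -15.5125, v = y - alpha*grad = 0.4493
  prox(v) = soft_thresh(0.4493, 0.1914) = 0.2578
Iteration 3: beta = 0.5, y = 0.2578 + 0.5*(0.2578 + 1.4617) = 1.1176
  grad(y) = -5.2943, v = y - alpha*grad = 1.4707
  prox(v) = soft_thresh(1.4707, 0.1914) = 1.2793
f(x_3) = 3*1.2793^2 - 12*1.2793 + 2.87*|1.2793| = -6.7702


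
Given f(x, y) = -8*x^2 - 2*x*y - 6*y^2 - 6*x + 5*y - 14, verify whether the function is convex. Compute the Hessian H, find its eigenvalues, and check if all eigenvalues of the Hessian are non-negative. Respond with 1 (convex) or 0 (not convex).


The Hessian of f(x,y) = -8*x^2 - 2*x*y - 6*y^2 - 6*x + 5*y - 14 is:
H = [[-16, -2], [-2, -12]]
Trace = -16 - 12 = -28
Determinant = -16*-12 - (-2)^2 = 188
Discriminant = (-28)^2 - 4*188 = 32.0
Eigenvalues: lambda_1 = -16.8284, lambda_2 = -11.1716
The function is not convex.

0


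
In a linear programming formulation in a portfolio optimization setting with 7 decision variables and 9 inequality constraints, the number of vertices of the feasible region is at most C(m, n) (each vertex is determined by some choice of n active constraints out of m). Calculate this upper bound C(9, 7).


Each vertex corresponds to some choice of n active constraints out of m, so the number of vertices is at most C(m, n) = m! / (n!(m-n)!).
m = 9, n = 7
Numerator: 9 * 8 * 7 * 6 * 5 * 4 * 3
Denominator: 7! = 5040
C(9, 7) = 36


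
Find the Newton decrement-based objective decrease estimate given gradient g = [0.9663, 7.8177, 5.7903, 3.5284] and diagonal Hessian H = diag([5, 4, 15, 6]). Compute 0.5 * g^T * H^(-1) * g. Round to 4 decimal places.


Step 1: H is diagonal, so H^(-1) * g = [0.1933, 1.9544, 0.386, 0.5881].
Step 2: g^T H^(-1) g = sum_i g_i^2 / H_ii
  = (0.9663)^2/5 + (7.8177)^2/4 + (5.7903)^2/15 + (3.5284)^2/6
  = 0.1867 + 15.2791 + 2.2352 + 2.0749 = 19.776
Step 3: Objective decrease = 0.5 * g^T H^(-1) g = 9.888


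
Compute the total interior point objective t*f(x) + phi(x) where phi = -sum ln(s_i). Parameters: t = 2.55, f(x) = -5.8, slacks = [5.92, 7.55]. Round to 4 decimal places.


Step 1: Compute log-barrier.
ln values: [1.7783, 2.0215]
phi = -(1.7783 + 2.0215) = -3.7999
Step 2: Compute augmented objective.
t*f(x) = 2.55*-5.8 = -14.79
Total = -14.79 - 3.7999 = -18.5899


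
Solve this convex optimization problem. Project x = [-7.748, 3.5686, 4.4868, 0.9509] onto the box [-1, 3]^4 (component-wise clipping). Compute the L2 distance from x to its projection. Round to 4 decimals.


Project each component onto [-1, 3].
clip(-7.748) = -1.0, clip(3.5686) = 3.0, clip(4.4868) = 3.0, clip(0.9509) = 0.9509
Projection = [-1.0, 3.0, 3.0, 0.9509]
Squared diffs: [45.5355, 0.3233, 2.2106, 0.0]
Distance = sqrt(48.0694) = 6.9332


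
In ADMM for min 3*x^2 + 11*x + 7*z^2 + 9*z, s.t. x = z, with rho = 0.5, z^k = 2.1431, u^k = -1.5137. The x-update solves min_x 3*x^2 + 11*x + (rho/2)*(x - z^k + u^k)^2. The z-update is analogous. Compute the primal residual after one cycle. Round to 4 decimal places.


ADMM iteration with rho = 0.5, z^k = 2.1431, u^k = -1.5137
Step 1: x-update.
Minimize 3*x^2 + 11*x + (0.5/2)*(x - 2.1431 - 1.5137)^2
FOC: (2*3 + 0.5)*x = -11 + 0.5*(2.1431 + 1.5137)
x^{k+1} = -1.411
Step 2: z-update.
Minimize 7*z^2 + 9*z + (0.5/2)*(-1.411 - z - 1.5137)^2
FOC: (2*7 + 0.5)*z = -9 + 0.5*(-1.411 - 1.5137)
z^{k+1} = -0.7215
Step 3: u-update.
u^{k+1} = -1.5137 - 1.411 + 0.7215 = -2.2032
Step 4: Primal residual = |-1.411 + 0.7215| = 0.6895


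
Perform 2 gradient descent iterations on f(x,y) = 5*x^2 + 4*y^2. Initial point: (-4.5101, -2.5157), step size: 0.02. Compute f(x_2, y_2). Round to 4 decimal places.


Gradient descent on f(x,y) = 5*x^2 + 4*y^2.
Starting point: (-4.5101, -2.5157), alpha = 0.02
Step 1: grad_x = 2*5*-4.5101 = -45.101, grad_y = 2*4*-2.5157 = -20.1256
  x_1 = -4.5101 - 0.02*-45.101 = -3.6081
  y_1 = -2.5157 - 0.02*-20.1256 = -2.1132
Step 2: grad_x = 2*5*-3.6081 = -36.0808, grad_y = 2*4*-2.1132 = -16.9055
  x_2 = -3.6081 - 0.02*-36.0808 = -2.8865
  y_2 = -2.1132 - 0.02*-16.9055 = -1.7751
f(-2.8865, -1.7751) = 5*(-2.8865)^2 + 4*(-1.7751)^2 = 54.262


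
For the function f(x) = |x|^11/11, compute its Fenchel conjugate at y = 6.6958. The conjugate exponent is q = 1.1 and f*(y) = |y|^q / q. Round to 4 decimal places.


The conjugate exponent q satisfies 1/p + 1/q = 1.
p = 11, so q = 11/(11 - 1) = 1.1
|y|^q = 6.6958^1.1 = 8.0981
f*(6.6958) = 8.0981 / 1.1 = 7.3619


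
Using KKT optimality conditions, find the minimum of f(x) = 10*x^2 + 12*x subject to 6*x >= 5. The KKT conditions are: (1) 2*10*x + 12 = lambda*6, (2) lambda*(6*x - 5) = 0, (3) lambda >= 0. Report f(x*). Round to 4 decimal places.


Step 1: Try lambda = 0 (constraint inactive).
x_unc = -12/(2*10) = -0.6
Check: 6*-0.6 = -3.6 < 5 -- violated!
Step 2: Constraint must be active: 6*x = 5
x* = 5/6 = 0.8333 (rounded; the exact value 5/6 is used below)
lambda = (2*10*(5/6) + 12)/6 = 4.7778
Step 3: Compute optimal value.
f(x*) = 10*(5/6)^2 + 12*(5/6) = 16.9444


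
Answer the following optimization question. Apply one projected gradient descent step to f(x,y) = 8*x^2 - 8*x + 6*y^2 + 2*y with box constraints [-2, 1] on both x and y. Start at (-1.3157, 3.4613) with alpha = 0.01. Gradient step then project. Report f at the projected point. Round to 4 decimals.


Step 1: Compute gradient at (-1.3157, 3.4613).
grad_x = 2*8*-1.3157 - 8 = -29.0512
grad_y = 2*6*3.4613 + 2 = 43.5356
Step 2: Gradient step.
x_raw = -1.3157 - 0.01*-29.0512 = -1.0252
y_raw = 3.4613 - 0.01*43.5356 = 3.0259
Step 3: Project onto [-2, 1].
x_proj = clip(-1.0252) = -1.0252
y_proj = clip(3.0259) = 1.0
Step 4: Evaluate f.
f(-1.0252, 1.0) = 24.6096


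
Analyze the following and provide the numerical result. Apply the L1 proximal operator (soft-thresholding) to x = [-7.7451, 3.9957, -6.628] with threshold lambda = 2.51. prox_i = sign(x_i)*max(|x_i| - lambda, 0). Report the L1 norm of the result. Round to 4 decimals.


Soft-thresholding with lambda = 2.51:
prox(-7.7451) = sign(-7.7451)*max(|-7.7451| - 2.51, 0) = -5.2351
prox(3.9957) = sign(3.9957)*max(|3.9957| - 2.51, 0) = 1.4857
prox(-6.628) = sign(-6.628)*max(|-6.628| - 2.51, 0) = -4.118
prox(x) = [-5.2351, 1.4857, -4.118]
||prox(x)||_1 = 5.2351 + 1.4857 + 4.118 = 10.8388


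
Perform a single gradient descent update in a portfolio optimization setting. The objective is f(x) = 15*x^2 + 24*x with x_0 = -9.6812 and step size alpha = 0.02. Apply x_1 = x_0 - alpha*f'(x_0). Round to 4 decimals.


We compute the gradient at x_0 and apply the update.
f'(x) = 30*x + 24
f'(-9.6812) = 30*-9.6812 + 24 = -266.436
x_1 = -9.6812 - 0.02*-266.436 = -4.3525


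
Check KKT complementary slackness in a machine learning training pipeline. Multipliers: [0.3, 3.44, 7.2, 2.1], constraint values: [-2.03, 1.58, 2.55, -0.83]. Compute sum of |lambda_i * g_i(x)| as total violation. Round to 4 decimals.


KKT complementary slackness check:
lambda_1 * g_1 = 0.3 * -2.03 = -0.609
lambda_2 * g_2 = 3.44 * 1.58 = 5.4352
lambda_3 * g_3 = 7.2 * 2.55 = 18.36
lambda_4 * g_4 = 2.1 * -0.83 = -1.743
Total violation = 0.609 + 5.4352 + 18.36 + 1.743 = 26.1472


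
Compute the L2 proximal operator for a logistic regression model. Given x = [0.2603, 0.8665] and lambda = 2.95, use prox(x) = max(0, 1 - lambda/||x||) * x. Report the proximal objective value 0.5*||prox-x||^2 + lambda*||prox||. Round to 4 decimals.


Step 1: Compute ||x||.
||x|| = 0.9048
Step 2: Compute scaling factor.
scale = max(0, 1 - 2.95/0.9048) = 0.0
Step 3: prox(x) = [0.0, 0.0]
||prox(x)|| = 0.0
Step 4: Proximal objective.
0.5*||prox-x||^2 = 0.4093
lambda*||prox|| = 0.0
Total = 0.4093


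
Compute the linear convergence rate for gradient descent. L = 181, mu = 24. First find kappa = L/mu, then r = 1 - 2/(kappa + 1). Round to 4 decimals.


Step 1: Compute the condition number.
kappa = L/mu = 181/24 = 7.5417
Step 2: Compute the convergence rate.
r = 1 - 2/(kappa + 1) = 1 - 2*mu/(L + mu) = (L - mu)/(L + mu) = 157/205 = 0.7659


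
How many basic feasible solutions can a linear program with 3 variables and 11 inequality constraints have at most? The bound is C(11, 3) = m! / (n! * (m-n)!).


Each vertex corresponds to some choice of n active constraints out of m, so the number of vertices is at most C(m, n) = m! / (n!(m-n)!).
m = 11, n = 3
Numerator: 11 * 10 * 9
Denominator: 3! = 6
C(11, 3) = 165


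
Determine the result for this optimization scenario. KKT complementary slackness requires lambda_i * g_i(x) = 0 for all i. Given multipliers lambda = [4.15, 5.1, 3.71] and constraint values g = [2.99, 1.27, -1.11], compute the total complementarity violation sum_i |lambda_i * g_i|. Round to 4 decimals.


KKT complementary slackness check:
lambda_1 * g_1 = 4.15 * 2.99 = 12.4085
lambda_2 * g_2 = 5.1 * 1.27 = 6.477
lambda_3 * g_3 = 3.71 * -1.11 = -4.1181
Total violation = 12.4085 + 6.477 + 4.1181 = 23.0036


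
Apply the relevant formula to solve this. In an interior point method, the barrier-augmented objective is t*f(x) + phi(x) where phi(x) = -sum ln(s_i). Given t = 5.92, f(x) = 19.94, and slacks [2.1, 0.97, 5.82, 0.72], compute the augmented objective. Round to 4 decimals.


Step 1: Compute log-barrier.
ln values: [0.7419, -0.0305, 1.7613, -0.3285]
phi = -(0.7419 - 0.0305 + 1.7613 - 0.3285) = -2.1443
Step 2: Compute augmented objective.
t*f(x) = 5.92*19.94 = 118.0448
Total = 118.0448 - 2.1443 = 115.9005


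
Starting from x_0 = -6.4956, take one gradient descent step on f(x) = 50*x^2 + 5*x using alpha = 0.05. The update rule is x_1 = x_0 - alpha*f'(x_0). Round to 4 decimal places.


We compute the gradient at x_0 and apply the update.
f'(x) = 100*x + 5
f'(-6.4956) = 100*-6.4956 + 5 = -644.56
x_1 = -6.4956 - 0.05*-644.56 = 25.7324


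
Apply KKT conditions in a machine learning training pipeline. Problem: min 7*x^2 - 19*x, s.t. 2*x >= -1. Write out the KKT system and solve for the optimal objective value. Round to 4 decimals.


Step 1: Try lambda = 0 (constraint inactive).
Stationarity: 2*7*x - 19 = 0
x* = 19/(2*7) = 19/14 = 1.3571 (rounded; the exact value 19/14 is used below)
Check constraint: 2*1.3571 = 2.7142 >= -1 -- satisfied.
Step 2: Compute optimal value.
f(x*) = 7*(19/14)^2 - 19*(19/14) = -12.8929


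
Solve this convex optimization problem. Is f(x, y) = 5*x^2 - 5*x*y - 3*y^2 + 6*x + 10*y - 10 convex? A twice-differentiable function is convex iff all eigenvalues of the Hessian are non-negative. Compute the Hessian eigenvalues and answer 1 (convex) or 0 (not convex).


The Hessian of f(x,y) = 5*x^2 - 5*x*y - 3*y^2 + 6*x + 10*y - 10 is:
H = [[10, -5], [-5, -6]]
Trace = 10 - 6 = 4
Determinant = 10*-6 - (-5)^2 = -85
Discriminant = (4)^2 - 4*-85 = 356.0
Eigenvalues: lambda_1 = -7.434, lambda_2 = 11.434
The function is not convex.

0


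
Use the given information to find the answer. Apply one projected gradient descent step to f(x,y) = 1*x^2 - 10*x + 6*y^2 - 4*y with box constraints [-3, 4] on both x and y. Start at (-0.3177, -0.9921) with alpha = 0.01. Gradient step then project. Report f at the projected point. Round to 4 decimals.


Step 1: Compute gradient at (-0.3177, -0.9921).
grad_x = 2*1*-0.3177 - 10 = -10.6354
grad_y = 2*6*-0.9921 - 4 = -15.9052
Step 2: Gradient step.
x_raw = -0.3177 - 0.01*-10.6354 = -0.2113
y_raw = -0.9921 - 0.01*-15.9052 = -0.833
Step 3: Project onto [-3, 4].
x_proj = clip(-0.2113) = -0.2113
y_proj = clip(-0.833) = -0.833
Step 4: Evaluate f.
f(-0.2113, -0.833) = 9.6541


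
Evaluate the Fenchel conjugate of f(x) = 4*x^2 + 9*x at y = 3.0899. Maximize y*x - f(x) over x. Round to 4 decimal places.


f*(y) = sup_x {y*x - a*x^2 - b*x} = sup_x {(y-b)*x - a*x^2}
FOC: (y - b) - 2a*x = 0 => x* = (y - b)/(2a)
x* = (3.0899 - 9)/(2*4) = -0.7388
f*(3.0899) = (y-b)^2/(4a) = (3.0899 - 9)^2/(4*4)
= 34.9293/16 = 2.1831


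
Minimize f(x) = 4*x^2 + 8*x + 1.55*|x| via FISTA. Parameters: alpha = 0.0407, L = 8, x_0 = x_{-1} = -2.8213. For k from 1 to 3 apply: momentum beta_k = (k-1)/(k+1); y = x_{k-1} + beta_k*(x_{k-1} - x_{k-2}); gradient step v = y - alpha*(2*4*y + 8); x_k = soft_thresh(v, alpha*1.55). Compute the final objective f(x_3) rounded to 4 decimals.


FISTA on f(x) = 4*x^2 + 8*x + 1.55*|x|
L = 8, alpha = 0.0407
Iteration 1: beta = 0.0, y = -2.8213 + 0.0*(-2.8213 + 2.8213) = -2.8213
  grad(y) = -14.5704, v = y - alpha*grad = -2.2283
  prox(v) = soft_thresh(-2.2283, 0.0631) = -2.1652
Iteration 2: beta = 0.3333, y = -2.1652 + 0.3333*(-2.1652 + 2.8213) = -1.9465
  grad(y) = -7.572, v = y - alpha*grad = -1.6383
  prox(v) = soft_thresh(-1.6383, 0.0631) = -1.5752
Iteration 3: beta = 0.5, y = -1.5752 + 0.5*(-1.5752 + 2.1652) = -1.2803
  grad(y) = -2.242, v = y - alpha*grad = -1.189
  prox(v) = soft_thresh(-1.189, 0.0631) = -1.1259
f(x_3) = 4*(-1.1259)^2 + 8*(-1.1259) + 1.55*|-1.1259| = -2.1914


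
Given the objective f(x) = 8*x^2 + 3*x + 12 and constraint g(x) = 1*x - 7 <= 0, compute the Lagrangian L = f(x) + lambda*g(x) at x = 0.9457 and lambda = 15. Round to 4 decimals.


Step 1: Evaluate f(x).
f(0.9457) = 8*0.9457^2 + 3*0.9457 + 12 = 21.9919
Step 2: Evaluate g(x).
g(0.9457) = 1*0.9457 - 7 = -6.0543
Step 3: Compute Lagrangian.
L = 21.9919 + 15*-6.0543 = -68.8226


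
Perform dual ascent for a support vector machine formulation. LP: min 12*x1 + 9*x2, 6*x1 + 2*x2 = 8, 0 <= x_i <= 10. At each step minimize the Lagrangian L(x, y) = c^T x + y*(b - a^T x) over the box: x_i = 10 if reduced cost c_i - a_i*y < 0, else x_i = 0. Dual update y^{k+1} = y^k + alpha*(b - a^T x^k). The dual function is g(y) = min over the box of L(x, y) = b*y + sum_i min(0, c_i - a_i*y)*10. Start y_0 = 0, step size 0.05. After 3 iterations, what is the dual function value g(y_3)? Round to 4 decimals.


Dual ascent for LP: min 12*x1 + 9*x2, 6*x1 + 2*x2 = 8, 0 <= x_i <= 10
Step 1: y^k = 0.0, reduced costs: (12.0, 9.0)
  x^k = (0.0, 0.0), subgradient = b - a^T x = 8.0
  y^{k+1} = 0.0 + 0.05*8.0 = 0.4
Step 2: y^k = 0.4, reduced costs: (9.6, 8.2)
  x^k = (0.0, 0.0), subgradient = b - a^T x = 8.0
  y^{k+1} = 0.4 + 0.05*8.0 = 0.8
Step 3: y^k = 0.8, reduced costs: (7.2, 7.4)
  x^k = (0.0, 0.0), subgradient = b - a^T x = 8.0
  y^{k+1} = 0.8 + 0.05*8.0 = 1.2
Dual objective at y_3 = 1.2: reduced costs (4.8, 6.6), box minimizer x = (0.0, 0.0)
g(y_3) = b*y + (c1 - a1*y)*x1 + (c2 - a2*y)*x2 = 8*1.2 + 4.8*0.0 + 6.6*0.0 = 9.6 + 0.0 + 0.0 = 9.6


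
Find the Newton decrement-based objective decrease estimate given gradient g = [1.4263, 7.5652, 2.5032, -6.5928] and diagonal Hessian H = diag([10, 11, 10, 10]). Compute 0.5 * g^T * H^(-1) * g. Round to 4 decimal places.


Step 1: H is diagonal, so H^(-1) * g = [0.1426, 0.6877, 0.2503, -0.6593].
Step 2: g^T H^(-1) g = sum_i g_i^2 / H_ii
  = (1.4263)^2/10 + (7.5652)^2/11 + (2.5032)^2/10 + (-6.5928)^2/10
  = 0.2034 + 5.2029 + 0.6266 + 4.3465 = 10.3795
Step 3: Objective decrease = 0.5 * g^T H^(-1) g = 5.1897


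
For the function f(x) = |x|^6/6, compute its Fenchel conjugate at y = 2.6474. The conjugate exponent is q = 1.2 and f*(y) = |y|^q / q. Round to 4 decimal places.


The conjugate exponent q satisfies 1/p + 1/q = 1.
p = 6, so q = 6/(6 - 1) = 1.2
|y|^q = 2.6474^1.2 = 3.2165
f*(2.6474) = 3.2165 / 1.2 = 2.6804


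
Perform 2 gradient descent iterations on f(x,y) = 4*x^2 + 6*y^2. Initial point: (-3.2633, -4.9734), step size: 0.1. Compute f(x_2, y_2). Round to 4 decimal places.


Gradient descent on f(x,y) = 4*x^2 + 6*y^2.
Starting point: (-3.2633, -4.9734), alpha = 0.1
Step 1: grad_x = 2*4*-3.2633 = -26.1064, grad_y = 2*6*-4.9734 = -59.6808
  x_1 = -3.2633 - 0.1*-26.1064 = -0.6527
  y_1 = -4.9734 - 0.1*-59.6808 = 0.9947
Step 2: grad_x = 2*4*-0.6527 = -5.2213, grad_y = 2*6*0.9947 = 11.9362
  x_2 = -0.6527 - 0.1*-5.2213 = -0.1305
  y_2 = 0.9947 - 0.1*11.9362 = -0.1989
f(-0.1305, -0.1989) = 4*(-0.1305)^2 + 6*(-0.1989)^2 = 0.3056


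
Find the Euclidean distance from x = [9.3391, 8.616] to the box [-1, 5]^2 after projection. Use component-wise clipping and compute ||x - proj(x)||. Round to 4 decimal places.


Project each component onto [-1, 5].
clip(9.3391) = 5.0, clip(8.616) = 5.0
Projection = [5.0, 5.0]
Squared diffs: [18.8278, 13.0755]
Distance = sqrt(31.9033) = 5.6483


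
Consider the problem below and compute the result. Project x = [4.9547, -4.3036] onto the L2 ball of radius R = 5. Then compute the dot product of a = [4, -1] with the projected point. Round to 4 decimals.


Step 1: Compute ||x|| (intermediates to 6 decimals).
||x|| = sqrt(4.9547^2 + (-4.3036)^2) = 6.562776
Step 2: Project.
Since ||x|| > R, scale = R/||x|| = 5/6.562776 = 0.761873, proj(x) = scale * x
proj(x) = [3.774852, -3.278797]
Step 3: Dot product.
a^T * proj(x) = 4*3.774852 - 1*(-3.278797) = 18.3782


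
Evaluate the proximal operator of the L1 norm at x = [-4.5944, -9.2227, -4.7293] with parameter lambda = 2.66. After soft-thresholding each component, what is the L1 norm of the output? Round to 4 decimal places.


Soft-thresholding with lambda = 2.66:
prox(-4.5944) = sign(-4.5944)*max(|-4.5944| - 2.66, 0) = -1.9344
prox(-9.2227) = sign(-9.2227)*max(|-9.2227| - 2.66, 0) = -6.5627
prox(-4.7293) = sign(-4.7293)*max(|-4.7293| - 2.66, 0) = -2.0693
prox(x) = [-1.9344, -6.5627, -2.0693]
||prox(x)||_1 = 1.9344 + 6.5627 + 2.0693 = 10.5664


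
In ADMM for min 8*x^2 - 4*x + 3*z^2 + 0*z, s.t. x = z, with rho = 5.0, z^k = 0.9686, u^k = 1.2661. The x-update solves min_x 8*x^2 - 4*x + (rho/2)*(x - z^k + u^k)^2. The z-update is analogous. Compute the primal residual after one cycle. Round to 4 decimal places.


ADMM iteration with rho = 5.0, z^k = 0.9686, u^k = 1.2661
Step 1: x-update.
Minimize 8*x^2 - 4*x + (5.0/2)*(x - 0.9686 + 1.2661)^2
FOC: (2*8 + 5.0)*x = 4 + 5.0*(0.9686 - 1.2661)
x^{k+1} = 0.1196
Step 2: z-update.
Minimize 3*z^2 + 0*z + (5.0/2)*(0.1196 - z + 1.2661)^2
FOC: (2*3 + 5.0)*z = 0 + 5.0*(0.1196 + 1.2661)
z^{k+1} = 0.6299
Step 3: u-update.
u^{k+1} = 1.2661 + 0.1196 - 0.6299 = 0.7559
Step 4: Primal residual = |0.1196 - 0.6299| = 0.5102


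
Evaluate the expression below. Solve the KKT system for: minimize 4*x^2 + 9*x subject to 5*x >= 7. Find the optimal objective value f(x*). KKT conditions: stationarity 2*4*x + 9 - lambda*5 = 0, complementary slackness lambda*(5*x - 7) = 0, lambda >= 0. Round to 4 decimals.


Step 1: Try lambda = 0 (constraint inactive).
x_unc = -9/(2*4) = -1.125
Check: 5*-1.125 = -5.625 < 7 -- violated!
Step 2: Constraint must be active: 5*x = 7
x* = 7/5 = 1.4
lambda = (2*4*1.4 + 9)/5 = 4.04
Step 3: Compute optimal value.
f(x*) = 4*1.4^2 + 9*1.4 = 20.44


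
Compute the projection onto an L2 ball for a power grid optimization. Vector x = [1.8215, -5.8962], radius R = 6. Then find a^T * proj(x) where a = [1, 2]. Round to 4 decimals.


Step 1: Compute ||x|| (intermediates to 6 decimals).
||x|| = sqrt(1.8215^2 + (-5.8962)^2) = 6.171145
Step 2: Project.
Since ||x|| > R, scale = R/||x|| = 6/6.171145 = 0.972267, proj(x) = scale * x
proj(x) = [1.770984, -5.732681]
Step 3: Dot product.
a^T * proj(x) = 1*1.770984 + 2*(-5.732681) = -9.6944


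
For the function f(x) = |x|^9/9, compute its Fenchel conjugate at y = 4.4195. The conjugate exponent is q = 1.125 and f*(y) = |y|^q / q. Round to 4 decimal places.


The conjugate exponent q satisfies 1/p + 1/q = 1.
p = 9, so q = 9/(9 - 1) = 1.125
|y|^q = 4.4195^1.125 = 5.3216
f*(4.4195) = 5.3216 / 1.125 = 4.7303


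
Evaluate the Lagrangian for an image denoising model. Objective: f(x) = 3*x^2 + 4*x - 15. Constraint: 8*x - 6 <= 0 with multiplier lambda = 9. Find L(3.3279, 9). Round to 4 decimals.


Step 1: Evaluate f(x).
f(3.3279) = 3*3.3279^2 + 4*3.3279 - 15 = 31.5364
Step 2: Evaluate g(x).
g(3.3279) = 8*3.3279 - 6 = 20.6232
Step 3: Compute Lagrangian.
L = 31.5364 + 9*20.6232 = 217.1452


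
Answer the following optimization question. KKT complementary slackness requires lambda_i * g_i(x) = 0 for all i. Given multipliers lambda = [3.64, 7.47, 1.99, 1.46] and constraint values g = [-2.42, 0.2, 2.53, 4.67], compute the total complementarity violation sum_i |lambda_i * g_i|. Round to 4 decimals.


KKT complementary slackness check:
lambda_1 * g_1 = 3.64 * -2.42 = -8.8088
lambda_2 * g_2 = 7.47 * 0.2 = 1.494
lambda_3 * g_3 = 1.99 * 2.53 = 5.0347
lambda_4 * g_4 = 1.46 * 4.67 = 6.8182
Total violation = 8.8088 + 1.494 + 5.0347 + 6.8182 = 22.1557


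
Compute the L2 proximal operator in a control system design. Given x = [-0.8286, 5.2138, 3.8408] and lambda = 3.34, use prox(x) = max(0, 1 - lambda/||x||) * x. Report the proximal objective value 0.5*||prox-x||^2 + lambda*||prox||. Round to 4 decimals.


Step 1: Compute ||x||.
||x|| = 6.5286
Step 2: Compute scaling factor.
scale = max(0, 1 - 3.34/6.5286) = 0.4884
Step 3: prox(x) = [-0.4047, 2.5464, 1.8759]
||prox(x)|| = 3.1886
Step 4: Proximal objective.
0.5*||prox-x||^2 = 5.5778
lambda*||prox|| = 10.6499
Total = 16.2276


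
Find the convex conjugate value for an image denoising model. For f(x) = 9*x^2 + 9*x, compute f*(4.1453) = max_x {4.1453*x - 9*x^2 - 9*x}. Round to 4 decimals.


f*(y) = sup_x {y*x - a*x^2 - b*x} = sup_x {(y-b)*x - a*x^2}
FOC: (y - b) - 2a*x = 0 => x* = (y - b)/(2a)
x* = (4.1453 - 9)/(2*9) = -0.2697
f*(4.1453) = (y-b)^2/(4a) = (4.1453 - 9)^2/(4*9)
= 23.5681/36 = 0.6547


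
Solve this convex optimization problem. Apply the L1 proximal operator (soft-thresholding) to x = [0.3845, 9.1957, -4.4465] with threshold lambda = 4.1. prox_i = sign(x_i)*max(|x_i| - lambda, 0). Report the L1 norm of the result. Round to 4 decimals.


Soft-thresholding with lambda = 4.1:
prox(0.3845) = sign(0.3845)*max(|0.3845| - 4.1, 0) = 0.0
prox(9.1957) = sign(9.1957)*max(|9.1957| - 4.1, 0) = 5.0957
prox(-4.4465) = sign(-4.4465)*max(|-4.4465| - 4.1, 0) = -0.3465
prox(x) = [0.0, 5.0957, -0.3465]
||prox(x)||_1 = 0.0 + 5.0957 + 0.3465 = 5.4422


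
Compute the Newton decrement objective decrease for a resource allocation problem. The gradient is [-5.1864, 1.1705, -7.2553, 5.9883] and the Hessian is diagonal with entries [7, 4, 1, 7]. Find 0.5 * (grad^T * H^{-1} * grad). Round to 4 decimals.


Step 1: H is diagonal, so H^(-1) * g = [-0.7409, 0.2926, -7.2553, 0.8555].
Step 2: g^T H^(-1) g = sum_i g_i^2 / H_ii
  = (-5.1864)^2/7 + (1.1705)^2/4 + (-7.2553)^2/1 + (5.9883)^2/7
  = 3.8427 + 0.3425 + 52.6394 + 5.1228 = 61.9474
Step 3: Objective decrease = 0.5 * g^T H^(-1) g = 30.9737


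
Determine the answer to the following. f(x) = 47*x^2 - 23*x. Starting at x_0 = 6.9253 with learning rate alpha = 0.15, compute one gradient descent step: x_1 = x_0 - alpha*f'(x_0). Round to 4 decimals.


We compute the gradient at x_0 and apply the update.
f'(x) = 94*x - 23
f'(6.9253) = 94*6.9253 - 23 = 627.9782
x_1 = 6.9253 - 0.15*627.9782 = -87.2714


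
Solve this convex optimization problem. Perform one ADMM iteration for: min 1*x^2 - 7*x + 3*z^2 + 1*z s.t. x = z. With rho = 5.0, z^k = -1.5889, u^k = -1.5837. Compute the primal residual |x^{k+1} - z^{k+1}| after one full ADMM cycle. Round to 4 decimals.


ADMM iteration with rho = 5.0, z^k = -1.5889, u^k = -1.5837
Step 1: x-update.
Minimize 1*x^2 - 7*x + (5.0/2)*(x + 1.5889 - 1.5837)^2
FOC: (2*1 + 5.0)*x = 7 + 5.0*(-1.5889 + 1.5837)
x^{k+1} = 0.9963
Step 2: z-update.
Minimize 3*z^2 + 1*z + (5.0/2)*(0.9963 - z - 1.5837)^2
FOC: (2*3 + 5.0)*z = -1 + 5.0*(0.9963 - 1.5837)
z^{k+1} = -0.3579
Step 3: u-update.
u^{k+1} = -1.5837 + 0.9963 + 0.3579 = -0.2295
Step 4: Primal residual = |0.9963 + 0.3579| = 1.3542


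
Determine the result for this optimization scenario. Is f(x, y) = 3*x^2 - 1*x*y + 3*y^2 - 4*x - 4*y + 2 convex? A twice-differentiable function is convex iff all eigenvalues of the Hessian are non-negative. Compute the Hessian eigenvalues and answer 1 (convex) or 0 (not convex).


The Hessian of f(x,y) = 3*x^2 - 1*x*y + 3*y^2 - 4*x - 4*y + 2 is:
H = [[6, -1], [-1, 6]]
Trace = 6 + 6 = 12
Determinant = 6*6 - (-1)^2 = 35
Discriminant = (12)^2 - 4*35 = 4.0
Eigenvalues: lambda_1 = 5.0, lambda_2 = 7.0
The function is convex.

1


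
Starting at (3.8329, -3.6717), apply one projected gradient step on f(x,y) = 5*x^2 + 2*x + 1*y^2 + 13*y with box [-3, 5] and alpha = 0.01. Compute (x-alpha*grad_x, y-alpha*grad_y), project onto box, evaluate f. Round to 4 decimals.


Step 1: Compute gradient at (3.8329, -3.6717).
grad_x = 2*5*3.8329 + 2 = 40.329
grad_y = 2*1*-3.6717 + 13 = 5.6566
Step 2: Gradient step.
x_raw = 3.8329 - 0.01*40.329 = 3.4296
y_raw = -3.6717 - 0.01*5.6566 = -3.7283
Step 3: Project onto [-3, 5].
x_proj = clip(3.4296) = 3.4296
y_proj = clip(-3.7283) = -3.0
Step 4: Evaluate f.
f(3.4296, -3.0) = 35.6703


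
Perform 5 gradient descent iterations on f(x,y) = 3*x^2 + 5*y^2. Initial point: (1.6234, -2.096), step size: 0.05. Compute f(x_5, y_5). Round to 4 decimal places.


Gradient descent on f(x,y) = 3*x^2 + 5*y^2.
Starting point: (1.6234, -2.096), alpha = 0.05
Step 1: grad_x = 2*3*1.6234 = 9.7404, grad_y = 2*5*-2.096 = -20.96
  x_1 = 1.6234 - 0.05*9.7404 = 1.1364
  y_1 = -2.096 - 0.05*-20.96 = -1.048
Step 2: grad_x = 2*3*1.1364 = 6.8183, grad_y = 2*5*-1.048 = -10.48
  x_2 = 1.1364 - 0.05*6.8183 = 0.7955
  y_2 = -1.048 - 0.05*-10.48 = -0.524
Step 3: grad_x = 2*3*0.7955 = 4.7728, grad_y = 2*5*-0.524 = -5.24
  x_3 = 0.7955 - 0.05*4.7728 = 0.5568
  y_3 = -0.524 - 0.05*-5.24 = -0.262
Step 4: grad_x = 2*3*0.5568 = 3.341, grad_y = 2*5*-0.262 = -2.62
  x_4 = 0.5568 - 0.05*3.341 = 0.3898
  y_4 = -0.262 - 0.05*-2.62 = -0.131
Step 5: grad_x = 2*3*0.3898 = 2.3387, grad_y = 2*5*-0.131 = -1.31
  x_5 = 0.3898 - 0.05*2.3387 = 0.2728
  y_5 = -0.131 - 0.05*-1.31 = -0.0655
f(0.2728, -0.0655) = 3*0.2728^2 + 5*(-0.0655)^2 = 0.2448


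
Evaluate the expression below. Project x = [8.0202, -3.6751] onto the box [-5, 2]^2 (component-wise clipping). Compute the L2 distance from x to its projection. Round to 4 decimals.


Project each component onto [-5, 2].
clip(8.0202) = 2.0, clip(-3.6751) = -3.6751
Projection = [2.0, -3.6751]
Squared diffs: [36.2428, 0.0]
Distance = sqrt(36.2428) = 6.0202


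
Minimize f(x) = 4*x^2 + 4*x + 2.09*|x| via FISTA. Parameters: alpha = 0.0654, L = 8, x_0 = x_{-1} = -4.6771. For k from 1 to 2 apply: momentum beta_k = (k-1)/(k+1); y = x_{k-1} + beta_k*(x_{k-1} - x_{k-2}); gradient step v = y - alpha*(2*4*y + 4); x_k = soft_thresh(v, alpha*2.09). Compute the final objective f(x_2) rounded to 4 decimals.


FISTA on f(x) = 4*x^2 + 4*x + 2.09*|x|
L = 8, alpha = 0.0654
Iteration 1: beta = 0.0, y = -4.6771 + 0.0*(-4.6771 + 4.6771) = -4.6771
  grad(y) = -33.4168, v = y - alpha*grad = -2.4916
  prox(v) = soft_thresh(-2.4916, 0.1367) = -2.355
Iteration 2: beta = 0.3333, y = -2.355 + 0.3333*(-2.355 + 4.6771) = -1.5809
  grad(y) = -8.6473, v = y - alpha*grad = -1.0154
  prox(v) = soft_thresh(-1.0154, 0.1367) = -0.8787
f(x_2) = 4*(-0.8787)^2 + 4*(-0.8787) + 2.09*|-0.8787| = 1.4101


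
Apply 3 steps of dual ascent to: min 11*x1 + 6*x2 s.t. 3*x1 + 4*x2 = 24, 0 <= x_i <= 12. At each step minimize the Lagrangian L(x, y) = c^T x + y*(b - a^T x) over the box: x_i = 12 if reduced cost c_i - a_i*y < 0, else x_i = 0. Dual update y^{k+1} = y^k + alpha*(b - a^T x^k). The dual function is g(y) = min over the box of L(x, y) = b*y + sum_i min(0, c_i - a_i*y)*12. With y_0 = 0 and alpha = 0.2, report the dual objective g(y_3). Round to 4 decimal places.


Dual ascent for LP: min 11*x1 + 6*x2, 3*x1 + 4*x2 = 24, 0 <= x_i <= 12
Step 1: y^k = 0.0, reduced costs: (11.0, 6.0)
  x^k = (0.0, 0.0), subgradient = b - a^T x = 24.0
  y^{k+1} = 0.0 + 0.2*24.0 = 4.8
Step 2: y^k = 4.8, reduced costs: (-3.4, -13.2)
  x^k = (12.0, 12.0), subgradient = b - a^T x = -60.0
  y^{k+1} = 4.8 + 0.2*-60.0 = -7.2
Step 3: y^k = -7.2, reduced costs: (32.6, 34.8)
  x^k = (0.0, 0.0), subgradient = b - a^T x = 24.0
  y^{k+1} = -7.2 + 0.2*24.0 = -2.4
Dual objective at y_3 = -2.4: reduced costs (18.2, 15.6), box minimizer x = (0.0, 0.0)
g(y_3) = b*y + (c1 - a1*y)*x1 + (c2 - a2*y)*x2 = 24*(-2.4) + 18.2*0.0 + 15.6*0.0 = -57.6 + 0.0 + 0.0 = -57.6


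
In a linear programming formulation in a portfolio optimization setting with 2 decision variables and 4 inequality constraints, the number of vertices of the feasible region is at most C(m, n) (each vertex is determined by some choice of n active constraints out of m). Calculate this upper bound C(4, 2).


Each vertex corresponds to some choice of n active constraints out of m, so the number of vertices is at most C(m, n) = m! / (n!(m-n)!).
m = 4, n = 2
Numerator: 4 * 3
Denominator: 2! = 2
C(4, 2) = 6


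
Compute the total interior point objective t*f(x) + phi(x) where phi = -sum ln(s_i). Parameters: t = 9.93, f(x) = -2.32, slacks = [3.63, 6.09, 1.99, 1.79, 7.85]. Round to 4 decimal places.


Step 1: Compute log-barrier.
ln values: [1.2892, 1.8066, 0.6881, 0.5822, 2.0605]
phi = -(1.2892 + 1.8066 + 0.6881 + 0.5822 + 2.0605) = -6.4267
Step 2: Compute augmented objective.
t*f(x) = 9.93*-2.32 = -23.0376
Total = -23.0376 - 6.4267 = -29.4643


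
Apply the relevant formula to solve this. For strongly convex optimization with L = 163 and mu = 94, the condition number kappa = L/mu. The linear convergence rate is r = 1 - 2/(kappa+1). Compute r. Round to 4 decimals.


Step 1: Compute the condition number.
kappa = L/mu = 163/94 = 1.734
Step 2: Compute the convergence rate.
r = 1 - 2/(kappa + 1) = 1 - 2*mu/(L + mu) = (L - mu)/(L + mu) = 69/257 = 0.2685


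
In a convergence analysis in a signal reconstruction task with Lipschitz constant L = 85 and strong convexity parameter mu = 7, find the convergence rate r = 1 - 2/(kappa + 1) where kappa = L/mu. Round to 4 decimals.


Step 1: Compute the condition number.
kappa = L/mu = 85/7 = 12.1429
Step 2: Compute the convergence rate.
r = 1 - 2/(kappa + 1) = 1 - 2*mu/(L + mu) = (L - mu)/(L + mu) = 78/92 = 0.8478


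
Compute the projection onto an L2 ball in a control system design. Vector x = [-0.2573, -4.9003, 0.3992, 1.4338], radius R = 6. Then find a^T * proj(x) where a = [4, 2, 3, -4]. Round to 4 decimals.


Step 1: Compute ||x|| (intermediates to 6 decimals).
||x|| = sqrt((-0.2573)^2 + (-4.9003)^2 + 0.3992^2 + 1.4338^2) = 5.127795
Step 2: Project.
Since ||x|| <= R, proj = x (no scaling needed).
proj(x) = [-0.2573, -4.9003, 0.3992, 1.4338]
Step 3: Dot product.
a^T * proj(x) = 4*(-0.2573) + 2*(-4.9003) + 3*0.3992 - 4*1.4338 = -15.3674


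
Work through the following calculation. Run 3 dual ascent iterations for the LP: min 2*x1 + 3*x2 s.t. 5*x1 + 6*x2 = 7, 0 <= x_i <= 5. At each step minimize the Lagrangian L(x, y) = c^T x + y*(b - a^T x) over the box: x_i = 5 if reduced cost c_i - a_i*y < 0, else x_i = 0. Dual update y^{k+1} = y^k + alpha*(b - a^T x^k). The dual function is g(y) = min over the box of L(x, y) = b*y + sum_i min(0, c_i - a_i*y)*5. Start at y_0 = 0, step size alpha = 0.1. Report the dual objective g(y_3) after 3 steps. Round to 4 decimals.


Dual ascent for LP: min 2*x1 + 3*x2, 5*x1 + 6*x2 = 7, 0 <= x_i <= 5
Step 1: y^k = 0.0, reduced costs: (2.0, 3.0)
  x^k = (0.0, 0.0), subgradient = b - a^T x = 7.0
  y^{k+1} = 0.0 + 0.1*7.0 = 0.7
Step 2: y^k = 0.7, reduced costs: (-1.5, -1.2)
  x^k = (5.0, 5.0), subgradient = b - a^T x = -48.0
  y^{k+1} = 0.7 + 0.1*-48.0 = -4.1
Step 3: y^k = -4.1, reduced costs: (22.5, 27.6)
  x^k = (0.0, 0.0), subgradient = b - a^T x = 7.0
  y^{k+1} = -4.1 + 0.1*7.0 = -3.4
Dual objective at y_3 = -3.4: reduced costs (19.0, 23.4), box minimizer x = (0.0, 0.0)
g(y_3) = b*y + (c1 - a1*y)*x1 + (c2 - a2*y)*x2 = 7*(-3.4) + 19.0*0.0 + 23.4*0.0 = -23.8 + 0.0 + 0.0 = -23.8


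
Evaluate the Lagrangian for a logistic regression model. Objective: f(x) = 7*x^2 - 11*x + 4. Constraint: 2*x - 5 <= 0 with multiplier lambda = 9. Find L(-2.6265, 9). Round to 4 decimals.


Step 1: Evaluate f(x).
f(-2.6265) = 7*(-2.6265)^2 - 11*(-2.6265) + 4 = 81.181
Step 2: Evaluate g(x).
g(-2.6265) = 2*-2.6265 - 5 = -10.253
Step 3: Compute Lagrangian.
L = 81.181 + 9*-10.253 = -11.096


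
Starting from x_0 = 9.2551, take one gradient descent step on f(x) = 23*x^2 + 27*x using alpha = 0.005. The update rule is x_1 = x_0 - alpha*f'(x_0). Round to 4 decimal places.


We compute the gradient at x_0 and apply the update.
f'(x) = 46*x + 27
f'(9.2551) = 46*9.2551 + 27 = 452.7346
x_1 = 9.2551 - 0.005*452.7346 = 6.9914


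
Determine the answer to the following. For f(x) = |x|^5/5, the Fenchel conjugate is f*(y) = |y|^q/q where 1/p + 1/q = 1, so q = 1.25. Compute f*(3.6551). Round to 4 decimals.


The conjugate exponent q satisfies 1/p + 1/q = 1.
p = 5, so q = 5/(5 - 1) = 1.25
|y|^q = 3.6551^1.25 = 5.0539
f*(3.6551) = 5.0539 / 1.25 = 4.0431


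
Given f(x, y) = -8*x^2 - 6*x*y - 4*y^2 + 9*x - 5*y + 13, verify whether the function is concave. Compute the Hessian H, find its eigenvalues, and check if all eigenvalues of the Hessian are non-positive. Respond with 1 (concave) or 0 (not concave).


The Hessian of f(x,y) = -8*x^2 - 6*x*y - 4*y^2 + 9*x - 5*y + 13 is:
H = [[-16, -6], [-6, -8]]
Trace = -16 - 8 = -24
Determinant = -16*-8 - (-6)^2 = 92
Discriminant = (-24)^2 - 4*92 = 208.0
Eigenvalues: lambda_1 = -19.2111, lambda_2 = -4.7889
The function is concave.

1


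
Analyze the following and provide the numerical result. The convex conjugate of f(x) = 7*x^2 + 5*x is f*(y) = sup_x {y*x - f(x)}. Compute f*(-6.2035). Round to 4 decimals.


f*(y) = sup_x {y*x - a*x^2 - b*x} = sup_x {(y-b)*x - a*x^2}
FOC: (y - b) - 2a*x = 0 => x* = (y - b)/(2a)
x* = (-6.2035 - 5)/(2*7) = -0.8003
f*(-6.2035) = (y-b)^2/(4a) = (-6.2035 - 5)^2/(4*7)
= 125.5184/28 = 4.4828


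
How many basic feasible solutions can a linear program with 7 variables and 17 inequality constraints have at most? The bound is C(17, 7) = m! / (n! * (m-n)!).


Each vertex corresponds to some choice of n active constraints out of m, so the number of vertices is at most C(m, n) = m! / (n!(m-n)!).
m = 17, n = 7
Numerator: 17 * 16 * 15 * 14 * 13 * 12 * 11
Denominator: 7! = 5040
C(17, 7) = 19448


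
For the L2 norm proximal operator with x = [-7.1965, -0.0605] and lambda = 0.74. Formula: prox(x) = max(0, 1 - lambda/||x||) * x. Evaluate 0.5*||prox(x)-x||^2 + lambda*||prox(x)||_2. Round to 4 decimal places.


Step 1: Compute ||x||.
||x|| = 7.1968
Step 2: Compute scaling factor.
scale = max(0, 1 - 0.74/7.1968) = 0.8972
Step 3: prox(x) = [-6.4565, -0.0543]
||prox(x)|| = 6.4568
Step 4: Proximal objective.
0.5*||prox-x||^2 = 0.2738
lambda*||prox|| = 4.778
Total = 5.0518


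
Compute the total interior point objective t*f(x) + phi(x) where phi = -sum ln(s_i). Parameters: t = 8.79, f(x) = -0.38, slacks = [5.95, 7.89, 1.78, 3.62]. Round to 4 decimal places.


Step 1: Compute log-barrier.
ln values: [1.7834, 2.0656, 0.5766, 1.2865]
phi = -(1.7834 + 2.0656 + 0.5766 + 1.2865) = -5.7121
Step 2: Compute augmented objective.
t*f(x) = 8.79*-0.38 = -3.3402
Total = -3.3402 - 5.7121 = -9.0523
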